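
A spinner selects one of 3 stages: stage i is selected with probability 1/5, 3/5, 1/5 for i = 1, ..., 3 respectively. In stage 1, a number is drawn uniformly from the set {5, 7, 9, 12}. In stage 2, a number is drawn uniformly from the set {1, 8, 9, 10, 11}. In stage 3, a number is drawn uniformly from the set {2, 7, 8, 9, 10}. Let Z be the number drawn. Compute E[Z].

777/100

E[Z | stage 1] = (5+7+9+12)/4 = 33/4.
E[Z | stage 2] = (1+8+9+10+11)/5 = 39/5.
E[Z | stage 3] = (2+7+8+9+10)/5 = 36/5.
By the law of total expectation,
E[Z] = (1/5)·(33/4) + (3/5)·(39/5) + (1/5)·(36/5) = 777/100.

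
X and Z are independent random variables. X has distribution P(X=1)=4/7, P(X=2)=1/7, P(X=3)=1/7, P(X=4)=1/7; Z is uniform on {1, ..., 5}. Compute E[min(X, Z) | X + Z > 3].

P(X + Z > 3) = 26/35.
Summing min(X,Z)·P(x,y) over outcomes with X + Z > 3 gives 46/35.
E[min(X, Z) | X + Z > 3] = (46/35) / (26/35) = 23/13.

23/13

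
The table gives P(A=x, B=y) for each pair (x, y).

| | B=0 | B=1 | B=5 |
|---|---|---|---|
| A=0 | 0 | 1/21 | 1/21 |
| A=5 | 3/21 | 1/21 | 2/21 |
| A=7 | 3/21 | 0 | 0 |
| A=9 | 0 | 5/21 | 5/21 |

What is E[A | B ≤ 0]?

6

P(B ≤ 0) = 2/7.
Σ A·P over the event = 5·(3/21) + 7·(3/21) = 12/7.
E[A | B ≤ 0] = (12/7) / (2/7) = 6.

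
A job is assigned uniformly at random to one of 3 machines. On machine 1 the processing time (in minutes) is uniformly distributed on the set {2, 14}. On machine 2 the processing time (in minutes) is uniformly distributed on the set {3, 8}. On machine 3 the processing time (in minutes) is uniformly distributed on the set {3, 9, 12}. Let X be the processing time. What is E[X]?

43/6

E[X | machine 1] = (2+14)/2 = 8.
E[X | machine 2] = (3+8)/2 = 11/2.
E[X | machine 3] = (3+9+12)/3 = 8.
By the law of total expectation,
E[X] = (1/3)·(8) + (1/3)·(11/2) + (1/3)·(8) = 43/6.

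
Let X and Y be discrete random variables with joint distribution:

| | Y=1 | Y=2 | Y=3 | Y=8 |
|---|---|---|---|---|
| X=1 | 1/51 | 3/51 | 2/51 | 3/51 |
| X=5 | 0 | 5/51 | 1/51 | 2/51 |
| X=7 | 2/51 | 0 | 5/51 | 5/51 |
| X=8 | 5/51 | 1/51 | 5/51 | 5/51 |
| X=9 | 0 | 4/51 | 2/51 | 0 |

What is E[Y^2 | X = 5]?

157/8

P(X = 5) = 8/51.
Σ Y^2·P over the event = 4·(5/51) + 9·(1/51) + 64·(2/51) = 157/51.
E[Y^2 | X = 5] = (157/51) / (8/51) = 157/8.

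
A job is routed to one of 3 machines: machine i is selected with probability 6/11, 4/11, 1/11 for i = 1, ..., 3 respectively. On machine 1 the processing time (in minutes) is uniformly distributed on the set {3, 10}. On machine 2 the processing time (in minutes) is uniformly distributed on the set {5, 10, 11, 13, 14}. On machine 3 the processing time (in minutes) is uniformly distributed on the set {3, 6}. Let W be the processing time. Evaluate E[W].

859/110

E[W | machine 1] = (3+10)/2 = 13/2.
E[W | machine 2] = (5+10+11+13+14)/5 = 53/5.
E[W | machine 3] = (3+6)/2 = 9/2.
By the law of total expectation,
E[W] = (6/11)·(13/2) + (4/11)·(53/5) + (1/11)·(9/2) = 859/110.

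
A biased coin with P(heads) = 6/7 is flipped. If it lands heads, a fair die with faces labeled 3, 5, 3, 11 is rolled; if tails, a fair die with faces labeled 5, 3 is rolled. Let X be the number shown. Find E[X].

37/7

E[X | heads] = (3+5+3+11)/4 = 11/2.
E[X | tails] = (5+3)/2 = 4.
E[X] = (6/7)·(11/2) + (1/7)·(4) = 37/7.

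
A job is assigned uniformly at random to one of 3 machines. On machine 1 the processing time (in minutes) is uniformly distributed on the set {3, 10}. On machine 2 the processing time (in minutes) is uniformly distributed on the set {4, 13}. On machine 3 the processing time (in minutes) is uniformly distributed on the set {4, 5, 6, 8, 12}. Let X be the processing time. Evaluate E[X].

E[X | machine 1] = (3+10)/2 = 13/2.
E[X | machine 2] = (4+13)/2 = 17/2.
E[X | machine 3] = (4+5+6+8+12)/5 = 7.
E[X] = (1/3)·(13/2) + (1/3)·(17/2) + (1/3)·(7) = 22/3.

22/3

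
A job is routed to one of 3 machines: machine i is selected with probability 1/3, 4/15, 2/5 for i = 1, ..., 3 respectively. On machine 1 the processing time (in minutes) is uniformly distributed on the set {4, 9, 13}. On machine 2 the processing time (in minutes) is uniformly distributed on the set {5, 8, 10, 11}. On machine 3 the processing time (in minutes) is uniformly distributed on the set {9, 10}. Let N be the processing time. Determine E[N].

E[N | machine 1] = (4+9+13)/3 = 26/3.
E[N | machine 2] = (5+8+10+11)/4 = 17/2.
E[N | machine 3] = (9+10)/2 = 19/2.
E[N] = (1/3)·(26/3) + (4/15)·(17/2) + (2/5)·(19/2) = 403/45.

403/45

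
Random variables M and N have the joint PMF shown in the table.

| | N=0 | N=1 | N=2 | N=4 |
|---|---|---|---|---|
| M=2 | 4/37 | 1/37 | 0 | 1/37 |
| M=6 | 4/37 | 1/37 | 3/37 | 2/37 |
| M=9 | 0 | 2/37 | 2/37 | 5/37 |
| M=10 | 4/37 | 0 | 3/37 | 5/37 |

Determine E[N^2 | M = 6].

9/2

P(M = 6) = 10/37.
Σ N^2·P over the event = 0·(4/37) + 1·(1/37) + 4·(3/37) + 16·(2/37) = 45/37.
E[N^2 | M = 6] = (45/37) / (10/37) = 9/2.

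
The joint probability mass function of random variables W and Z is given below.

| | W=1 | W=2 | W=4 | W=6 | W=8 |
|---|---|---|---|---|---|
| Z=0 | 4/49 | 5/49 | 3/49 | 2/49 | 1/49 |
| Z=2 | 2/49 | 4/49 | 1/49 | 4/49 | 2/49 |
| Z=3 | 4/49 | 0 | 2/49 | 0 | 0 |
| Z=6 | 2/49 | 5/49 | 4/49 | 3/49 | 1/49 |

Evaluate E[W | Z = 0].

46/15

P(Z = 0) = 15/49.
Σ W·P over the event = 1·(4/49) + 2·(5/49) + 4·(3/49) + 6·(2/49) + 8·(1/49) = 46/49.
E[W | Z = 0] = (46/49) / (15/49) = 46/15.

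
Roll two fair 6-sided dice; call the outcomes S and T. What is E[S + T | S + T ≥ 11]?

Outcomes with S + T ≥ 11: (5,6), (6,5), (6,6), each with probability 1/36.
E[S + T | S + T ≥ 11] = (11 + 11 + 12) / 3 = 34/3.

34/3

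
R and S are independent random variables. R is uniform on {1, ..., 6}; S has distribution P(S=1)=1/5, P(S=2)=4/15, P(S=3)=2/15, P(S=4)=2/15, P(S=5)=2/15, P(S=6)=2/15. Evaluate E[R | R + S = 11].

11/2

P(R + S = 11) = 2/45.
Summing R·P(x,y) over outcomes with R + S = 11 gives 11/45.
E[R | R + S = 11] = (11/45) / (2/45) = 11/2.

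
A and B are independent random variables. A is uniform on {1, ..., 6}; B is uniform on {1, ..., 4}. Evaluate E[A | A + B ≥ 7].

Outcomes with A + B ≥ 7: (3,4), (4,3), (4,4), (5,2), (5,3), (5,4), (6,1), (6,2), (6,3), (6,4), each with probability 1/24.
E[A | A + B ≥ 7] = (3 + 4 + 4 + 5 + 5 + 5 + 6 + 6 + 6 + 6) / 10 = 5.

5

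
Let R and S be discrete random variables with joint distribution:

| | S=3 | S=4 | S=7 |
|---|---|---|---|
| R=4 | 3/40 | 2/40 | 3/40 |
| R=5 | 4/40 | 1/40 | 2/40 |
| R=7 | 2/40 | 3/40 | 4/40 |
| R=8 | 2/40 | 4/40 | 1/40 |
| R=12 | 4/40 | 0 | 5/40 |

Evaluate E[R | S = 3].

22/3

P(S = 3) = 3/8.
Σ R·P over the event = 4·(3/40) + 5·(4/40) + 7·(2/40) + 8·(2/40) + 12·(4/40) = 11/4.
E[R | S = 3] = (11/4) / (3/8) = 22/3.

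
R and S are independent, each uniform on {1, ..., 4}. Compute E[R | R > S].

Outcomes with R > S: (2,1), (3,1), (3,2), (4,1), (4,2), (4,3), each with probability 1/16.
E[R | R > S] = (2 + 3 + 3 + 4 + 4 + 4) / 6 = 10/3.

10/3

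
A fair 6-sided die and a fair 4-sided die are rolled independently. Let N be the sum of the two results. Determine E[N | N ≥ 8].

26/3

P(N ≥ 8) = 1/4.
Σ over the event: 8·1/8 + 9·1/12 + 10·1/24 = 13/6.
E[N | N ≥ 8] = (13/6) / (1/4) = 26/3.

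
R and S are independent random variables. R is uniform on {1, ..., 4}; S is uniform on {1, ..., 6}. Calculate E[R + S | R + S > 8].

28/3

P(R + S > 8) = 1/8.
Summing (R+S)·P(x,y) over outcomes with R + S > 8 gives 7/6.
E[R + S | R + S > 8] = (7/6) / (1/8) = 28/3.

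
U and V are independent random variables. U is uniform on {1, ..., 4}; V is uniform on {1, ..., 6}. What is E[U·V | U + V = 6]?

Outcomes with U + V = 6: (1,5), (2,4), (3,3), (4,2), each with probability 1/24.
E[U·V | U + V = 6] = (5 + 8 + 9 + 8) / 4 = 15/2.

15/2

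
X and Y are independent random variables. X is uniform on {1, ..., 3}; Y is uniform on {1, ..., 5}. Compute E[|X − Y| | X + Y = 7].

Outcomes with X + Y = 7: (2,5), (3,4), each with probability 1/15.
E[|X − Y| | X + Y = 7] = (3 + 1) / 2 = 2.

2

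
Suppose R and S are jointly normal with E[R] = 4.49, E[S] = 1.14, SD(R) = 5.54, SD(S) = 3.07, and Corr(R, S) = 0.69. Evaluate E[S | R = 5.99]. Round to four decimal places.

For a bivariate normal, E[S | R=x] = μ_S + ρ·(σ_S/σ_R)·(x − μ_R).
E[S | R=5.99] = 1.14 + (0.69)·(3.07/5.54)·(5.99 − (4.49)) = 1.14 + (0.38236)·(1.5) = 1.7135.

1.7135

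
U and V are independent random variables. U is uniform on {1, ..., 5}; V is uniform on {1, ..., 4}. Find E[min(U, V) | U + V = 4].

Outcomes with U + V = 4: (1,3), (2,2), (3,1), each with probability 1/20.
E[min(U, V) | U + V = 4] = (1 + 2 + 1) / 3 = 4/3.

4/3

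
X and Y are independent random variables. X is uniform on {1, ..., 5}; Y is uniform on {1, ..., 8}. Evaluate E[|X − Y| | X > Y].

Outcomes with X > Y: (2,1), (3,1), (3,2), (4,1), (4,2), (4,3), (5,1), (5,2), (5,3), (5,4), each with probability 1/40.
E[|X − Y| | X > Y] = (1 + 2 + 1 + 3 + 2 + 1 + 4 + 3 + 2 + 1) / 10 = 2.

2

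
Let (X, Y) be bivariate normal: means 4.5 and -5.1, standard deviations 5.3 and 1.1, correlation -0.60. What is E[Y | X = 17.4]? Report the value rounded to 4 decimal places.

E[Y | X=x] = μ_Y + ρ(σ_Y/σ_X)(x − μ_X) for jointly normal variables.
E[Y | X=17.4] = -5.1 + (-0.60)·(1.1/5.3)·(17.4 − (4.5)) = -5.1 + (-0.12453)·(12.9) = -6.7064.

-6.7064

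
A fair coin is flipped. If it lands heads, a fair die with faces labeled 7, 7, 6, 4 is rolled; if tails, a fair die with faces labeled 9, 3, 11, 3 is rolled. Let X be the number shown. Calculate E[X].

25/4

E[X | heads] = (7+7+6+4)/4 = 6.
E[X | tails] = (9+3+11+3)/4 = 13/2.
By the law of total expectation,
E[X] = (1/2)·(6) + (1/2)·(13/2) = 25/4.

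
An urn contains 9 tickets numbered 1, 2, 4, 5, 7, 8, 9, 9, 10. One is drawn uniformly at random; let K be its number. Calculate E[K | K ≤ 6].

P(K ≤ 6) = 4/9.
Σ over the event: 1·1/9 + 2·1/9 + 4·1/9 + 5·1/9 = 4/3.
E[K | K ≤ 6] = (4/3) / (4/9) = 3.

3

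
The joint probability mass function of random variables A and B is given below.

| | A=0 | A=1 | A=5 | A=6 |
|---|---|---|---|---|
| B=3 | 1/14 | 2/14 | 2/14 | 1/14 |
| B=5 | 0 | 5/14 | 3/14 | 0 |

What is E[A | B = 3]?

3

P(B = 3) = 3/7.
Summing A·P(A=x,B=y) over the conditioning event gives 9/7.
E[A | B = 3] = (9/7) / (3/7) = 3.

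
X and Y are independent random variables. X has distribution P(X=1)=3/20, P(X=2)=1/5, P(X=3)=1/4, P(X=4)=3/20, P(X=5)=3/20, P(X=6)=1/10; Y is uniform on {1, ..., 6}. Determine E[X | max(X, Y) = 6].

P(max(X, Y) = 6) = 1/4.
Summing X·P(x,y) over outcomes with max(X, Y) = 6 gives 25/24.
E[X | max(X, Y) = 6] = (25/24) / (1/4) = 25/6.

25/6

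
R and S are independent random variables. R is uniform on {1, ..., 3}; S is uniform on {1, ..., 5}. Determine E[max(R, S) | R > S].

P(R > S) = 1/5.
Summing max(R,S)·P(x,y) over outcomes with R > S gives 8/15.
E[max(R, S) | R > S] = (8/15) / (1/5) = 8/3.

8/3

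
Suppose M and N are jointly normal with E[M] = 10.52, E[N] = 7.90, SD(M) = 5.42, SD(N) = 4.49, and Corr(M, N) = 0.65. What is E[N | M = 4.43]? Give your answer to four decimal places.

4.6207

The regression of N on M has slope ρ·σ_N/σ_M and passes through (μ_M, μ_N).
E[N | M=4.43] = 7.90 + (0.65)·(4.49/5.42)·(4.43 − (10.52)) = 7.90 + (0.53847)·(-6.09) = 4.6207.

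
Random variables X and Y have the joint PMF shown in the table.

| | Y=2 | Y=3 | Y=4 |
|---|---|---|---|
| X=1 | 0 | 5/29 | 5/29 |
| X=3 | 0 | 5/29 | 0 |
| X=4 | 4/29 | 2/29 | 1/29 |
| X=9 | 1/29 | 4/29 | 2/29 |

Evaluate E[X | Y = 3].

4

P(Y = 3) = 16/29.
Σ X·P over the event = 1·(5/29) + 3·(5/29) + 4·(2/29) + 9·(4/29) = 64/29.
E[X | Y = 3] = (64/29) / (16/29) = 4.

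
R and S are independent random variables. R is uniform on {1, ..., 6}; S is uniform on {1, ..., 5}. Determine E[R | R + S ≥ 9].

16/3

Outcomes with R + S ≥ 9: (4,5), (5,4), (5,5), (6,3), (6,4), (6,5), each with probability 1/30.
E[R | R + S ≥ 9] = (4 + 5 + 5 + 6 + 6 + 6) / 6 = 16/3.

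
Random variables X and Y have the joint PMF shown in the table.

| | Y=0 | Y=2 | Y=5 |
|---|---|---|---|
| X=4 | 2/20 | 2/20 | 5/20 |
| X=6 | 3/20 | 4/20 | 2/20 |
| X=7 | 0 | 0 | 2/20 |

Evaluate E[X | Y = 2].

P(Y = 2) = 3/10.
Σ X·P over the event = 4·(2/20) + 6·(4/20) = 8/5.
E[X | Y = 2] = (8/5) / (3/10) = 16/3.

16/3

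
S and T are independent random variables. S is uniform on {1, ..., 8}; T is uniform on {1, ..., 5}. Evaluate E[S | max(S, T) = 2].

5/3

Outcomes with max(S, T) = 2: (1,2), (2,1), (2,2), each with probability 1/40.
E[S | max(S, T) = 2] = (1 + 2 + 2) / 3 = 5/3.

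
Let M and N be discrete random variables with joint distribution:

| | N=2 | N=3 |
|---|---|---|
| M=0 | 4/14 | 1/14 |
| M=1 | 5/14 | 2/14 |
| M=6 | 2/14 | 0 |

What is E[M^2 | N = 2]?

7

P(N = 2) = 11/14.
Summing M^2·P(M=x,N=y) over the conditioning event gives 11/2.
E[M^2 | N = 2] = (11/2) / (11/14) = 7.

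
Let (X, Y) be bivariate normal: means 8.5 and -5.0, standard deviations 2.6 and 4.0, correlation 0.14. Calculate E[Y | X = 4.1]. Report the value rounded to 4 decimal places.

-5.9477

E[Y | X=x] = μ_Y + ρ(σ_Y/σ_X)(x − μ_X) for jointly normal variables.
E[Y | X=4.1] = -5.0 + (0.14)·(4.0/2.6)·(4.1 − (8.5)) = -5.0 + (0.21538)·(-4.4) = -5.9477.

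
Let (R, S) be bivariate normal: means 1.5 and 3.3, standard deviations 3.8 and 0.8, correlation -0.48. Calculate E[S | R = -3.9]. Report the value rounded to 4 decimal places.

The regression of S on R has slope ρ·σ_S/σ_R and passes through (μ_R, μ_S).
E[S | R=-3.9] = 3.3 + (-0.48)·(0.8/3.8)·(-3.9 − (1.5)) = 3.3 + (-0.10105)·(-5.4) = 3.8457.

3.8457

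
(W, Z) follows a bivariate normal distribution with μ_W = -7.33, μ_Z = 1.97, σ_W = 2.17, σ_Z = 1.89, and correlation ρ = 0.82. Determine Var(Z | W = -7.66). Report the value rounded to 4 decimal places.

Var(Z | W=x) = (1 − ρ²)·σ_Z².
Var(Z | W=-7.66) = (1.89)²·(1 − (0.82)²) = 3.5721·0.3276 = 1.1702.

1.1702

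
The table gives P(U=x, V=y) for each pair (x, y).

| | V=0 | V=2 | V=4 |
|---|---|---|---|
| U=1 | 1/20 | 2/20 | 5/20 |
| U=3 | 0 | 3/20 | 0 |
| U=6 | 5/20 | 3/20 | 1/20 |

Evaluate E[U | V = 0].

P(V = 0) = 3/10.
Σ U·P over the event = 1·(1/20) + 6·(5/20) = 31/20.
E[U | V = 0] = (31/20) / (3/10) = 31/6.

31/6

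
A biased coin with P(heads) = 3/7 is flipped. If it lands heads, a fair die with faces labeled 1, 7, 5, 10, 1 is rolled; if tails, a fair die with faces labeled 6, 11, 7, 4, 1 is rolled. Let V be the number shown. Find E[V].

E[V | heads] = (1+7+5+10+1)/5 = 24/5.
E[V | tails] = (6+11+7+4+1)/5 = 29/5.
By the law of total expectation,
E[V] = (3/7)·(24/5) + (4/7)·(29/5) = 188/35.

188/35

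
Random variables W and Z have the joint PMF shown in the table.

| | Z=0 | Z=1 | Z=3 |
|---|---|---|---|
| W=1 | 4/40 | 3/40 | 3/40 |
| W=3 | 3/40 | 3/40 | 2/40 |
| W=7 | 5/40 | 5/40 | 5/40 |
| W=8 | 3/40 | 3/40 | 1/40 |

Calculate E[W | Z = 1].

71/14

P(Z = 1) = 7/20.
Σ W·P over the event = 1·(3/40) + 3·(3/40) + 7·(5/40) + 8·(3/40) = 71/40.
E[W | Z = 1] = (71/40) / (7/20) = 71/14.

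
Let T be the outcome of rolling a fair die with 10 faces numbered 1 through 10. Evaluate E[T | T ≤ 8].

9/2

Given T ≤ 8, T is equally likely to be any of {1, 2, 3, 4, 5, 6, 7, 8}.
E[T | T ≤ 8] = (1 + 2 + 3 + 4 + 5 + 6 + 7 + 8) / 8 = 9/2.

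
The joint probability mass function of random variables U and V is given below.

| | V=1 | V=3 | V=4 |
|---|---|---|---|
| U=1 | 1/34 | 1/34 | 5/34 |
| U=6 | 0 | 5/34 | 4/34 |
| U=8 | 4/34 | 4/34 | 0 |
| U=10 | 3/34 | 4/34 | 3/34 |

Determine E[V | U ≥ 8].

P(U ≥ 8) = 9/17.
Σ V·P over the event = 1·(4/34) + 3·(4/34) + 1·(3/34) + 3·(4/34) + 4·(3/34) = 43/34.
E[V | U ≥ 8] = (43/34) / (9/17) = 43/18.

43/18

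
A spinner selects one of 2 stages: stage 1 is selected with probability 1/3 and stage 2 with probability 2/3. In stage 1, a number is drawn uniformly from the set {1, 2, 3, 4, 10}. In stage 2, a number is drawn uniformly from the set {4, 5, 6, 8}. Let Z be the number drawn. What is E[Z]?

31/6

E[Z | stage 1] = (1+2+3+4+10)/5 = 4.
E[Z | stage 2] = (4+5+6+8)/4 = 23/4.
E[Z] = (1/3)·(4) + (2/3)·(23/4) = 31/6.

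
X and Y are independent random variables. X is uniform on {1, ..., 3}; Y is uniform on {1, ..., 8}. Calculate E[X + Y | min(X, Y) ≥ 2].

P(min(X, Y) ≥ 2) = 7/12.
Summing (X+Y)·P(x,y) over outcomes with min(X, Y) ≥ 2 gives 35/8.
E[X + Y | min(X, Y) ≥ 2] = (35/8) / (7/12) = 15/2.

15/2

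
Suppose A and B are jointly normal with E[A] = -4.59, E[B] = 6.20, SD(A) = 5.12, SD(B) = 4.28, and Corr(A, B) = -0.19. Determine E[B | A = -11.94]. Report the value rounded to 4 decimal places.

7.3674

For a bivariate normal, E[B | A=x] = μ_B + ρ·(σ_B/σ_A)·(x − μ_A).
E[B | A=-11.94] = 6.20 + (-0.19)·(4.28/5.12)·(-11.94 − (-4.59)) = 6.20 + (-0.15883)·(-7.35) = 7.3674.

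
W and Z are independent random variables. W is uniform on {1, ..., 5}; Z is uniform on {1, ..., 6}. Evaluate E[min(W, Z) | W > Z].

P(W > Z) = 1/3.
Summing min(W,Z)·P(x,y) over outcomes with W > Z gives 2/3.
E[min(W, Z) | W > Z] = (2/3) / (1/3) = 2.

2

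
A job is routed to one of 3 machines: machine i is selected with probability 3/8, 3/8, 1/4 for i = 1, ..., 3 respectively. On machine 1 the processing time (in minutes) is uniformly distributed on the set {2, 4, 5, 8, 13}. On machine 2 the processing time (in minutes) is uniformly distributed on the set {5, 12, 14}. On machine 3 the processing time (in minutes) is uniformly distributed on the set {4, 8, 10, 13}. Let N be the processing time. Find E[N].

E[N | machine 1] = (2+4+5+8+13)/5 = 32/5.
E[N | machine 2] = (5+12+14)/3 = 31/3.
E[N | machine 3] = (4+8+10+13)/4 = 35/4.
E[N] = (3/8)·(32/5) + (3/8)·(31/3) + (1/4)·(35/4) = 677/80.

677/80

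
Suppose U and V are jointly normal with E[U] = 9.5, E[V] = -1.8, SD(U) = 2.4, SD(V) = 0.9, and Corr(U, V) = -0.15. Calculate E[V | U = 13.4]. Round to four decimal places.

-2.0194

For a bivariate normal, E[V | U=x] = μ_V + ρ·(σ_V/σ_U)·(x − μ_U).
E[V | U=13.4] = -1.8 + (-0.15)·(0.9/2.4)·(13.4 − (9.5)) = -1.8 + (-0.05625)·(3.9) = -2.0194.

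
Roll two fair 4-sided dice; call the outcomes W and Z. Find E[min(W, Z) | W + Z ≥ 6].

17/6

Outcomes with W + Z ≥ 6: (2,4), (3,3), (3,4), (4,2), (4,3), (4,4), each with probability 1/16.
E[min(W, Z) | W + Z ≥ 6] = (2 + 3 + 3 + 2 + 3 + 4) / 6 = 17/6.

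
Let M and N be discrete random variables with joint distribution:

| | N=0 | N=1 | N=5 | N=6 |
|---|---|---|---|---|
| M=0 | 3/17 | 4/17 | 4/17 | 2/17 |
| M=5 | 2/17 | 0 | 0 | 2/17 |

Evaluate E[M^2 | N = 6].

P(N = 6) = 4/17.
Σ M^2·P over the event = 0·(2/17) + 25·(2/17) = 50/17.
E[M^2 | N = 6] = (50/17) / (4/17) = 25/2.

25/2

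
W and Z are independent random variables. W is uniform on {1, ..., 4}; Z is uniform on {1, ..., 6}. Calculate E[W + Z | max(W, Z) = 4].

Outcomes with max(W, Z) = 4: (1,4), (2,4), (3,4), (4,1), (4,2), (4,3), (4,4), each with probability 1/24.
E[W + Z | max(W, Z) = 4] = (5 + 6 + 7 + 5 + 6 + 7 + 8) / 7 = 44/7.

44/7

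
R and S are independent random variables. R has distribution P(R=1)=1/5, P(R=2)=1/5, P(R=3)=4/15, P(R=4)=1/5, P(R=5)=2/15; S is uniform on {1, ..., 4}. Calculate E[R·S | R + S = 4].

33/10

P(R + S = 4) = 1/6.
Summing RS·P(x,y) over outcomes with R + S = 4 gives 11/20.
E[R·S | R + S = 4] = (11/20) / (1/6) = 33/10.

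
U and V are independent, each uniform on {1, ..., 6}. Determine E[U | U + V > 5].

P(U + V > 5) = 13/18.
Summing U·P(x,y) over outcomes with U + V > 5 gives 53/18.
E[U | U + V > 5] = (53/18) / (13/18) = 53/13.

53/13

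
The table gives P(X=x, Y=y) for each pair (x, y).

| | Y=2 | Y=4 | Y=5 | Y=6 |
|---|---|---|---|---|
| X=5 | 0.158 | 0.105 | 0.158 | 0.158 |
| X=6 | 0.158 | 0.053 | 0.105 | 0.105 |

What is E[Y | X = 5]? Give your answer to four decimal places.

4.2729

P(X = 5) = 0.579.
Σ Y·P over the event = 2·(0.158) + 4·(0.105) + 5·(0.158) + 6·(0.158) = 2.474.
E[Y | X = 5] = (2.474) / (0.579) = 4.2729.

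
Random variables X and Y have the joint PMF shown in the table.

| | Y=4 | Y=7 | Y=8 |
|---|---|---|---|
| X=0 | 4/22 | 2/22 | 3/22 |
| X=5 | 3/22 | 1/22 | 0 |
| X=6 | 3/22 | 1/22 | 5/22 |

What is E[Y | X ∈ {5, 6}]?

6

P(X ∈ {5, 6}) = 13/22.
Σ Y·P over the event = 4·(3/22) + 7·(1/22) + 4·(3/22) + 7·(1/22) + 8·(5/22) = 39/11.
E[Y | X ∈ {5, 6}] = (39/11) / (13/22) = 6.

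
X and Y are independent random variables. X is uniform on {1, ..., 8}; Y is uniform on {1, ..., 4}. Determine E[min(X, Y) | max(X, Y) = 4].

16/7

Outcomes with max(X, Y) = 4: (1,4), (2,4), (3,4), (4,1), (4,2), (4,3), (4,4), each with probability 1/32.
E[min(X, Y) | max(X, Y) = 4] = (1 + 2 + 3 + 1 + 2 + 3 + 4) / 7 = 16/7.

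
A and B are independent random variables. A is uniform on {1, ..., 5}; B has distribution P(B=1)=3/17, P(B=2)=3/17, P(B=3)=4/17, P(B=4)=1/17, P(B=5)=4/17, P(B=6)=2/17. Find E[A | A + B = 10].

P(A + B = 10) = 6/85.
Summing A·P(x,y) over outcomes with A + B = 10 gives 28/85.
E[A | A + B = 10] = (28/85) / (6/85) = 14/3.

14/3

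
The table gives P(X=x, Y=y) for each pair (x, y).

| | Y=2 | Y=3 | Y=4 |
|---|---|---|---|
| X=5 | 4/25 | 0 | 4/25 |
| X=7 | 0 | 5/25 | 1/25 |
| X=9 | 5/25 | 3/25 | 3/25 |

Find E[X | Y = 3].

31/4

P(Y = 3) = 8/25.
Summing X·P(X=x,Y=y) over the conditioning event gives 62/25.
E[X | Y = 3] = (62/25) / (8/25) = 31/4.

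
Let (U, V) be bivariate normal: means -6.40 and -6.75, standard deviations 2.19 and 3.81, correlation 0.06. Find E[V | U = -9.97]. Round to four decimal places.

-7.1226

For a bivariate normal, E[V | U=x] = μ_V + ρ·(σ_V/σ_U)·(x − μ_U).
E[V | U=-9.97] = -6.75 + (0.06)·(3.81/2.19)·(-9.97 − (-6.40)) = -6.75 + (0.10438)·(-3.57) = -7.1226.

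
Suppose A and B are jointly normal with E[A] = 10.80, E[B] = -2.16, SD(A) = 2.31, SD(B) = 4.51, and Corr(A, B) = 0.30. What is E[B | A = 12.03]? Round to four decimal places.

E[B | A=x] = μ_B + ρ(σ_B/σ_A)(x − μ_A) for jointly normal variables.
E[B | A=12.03] = -2.16 + (0.30)·(4.51/2.31)·(12.03 − (10.80)) = -2.16 + (0.58571)·(1.23) = -1.4396.

-1.4396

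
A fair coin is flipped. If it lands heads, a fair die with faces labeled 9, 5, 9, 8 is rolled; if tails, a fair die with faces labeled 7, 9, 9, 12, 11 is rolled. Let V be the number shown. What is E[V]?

E[V | heads] = (9+5+9+8)/4 = 31/4.
E[V | tails] = (7+9+9+12+11)/5 = 48/5.
E[V] = (1/2)·(31/4) + (1/2)·(48/5) = 347/40.

347/40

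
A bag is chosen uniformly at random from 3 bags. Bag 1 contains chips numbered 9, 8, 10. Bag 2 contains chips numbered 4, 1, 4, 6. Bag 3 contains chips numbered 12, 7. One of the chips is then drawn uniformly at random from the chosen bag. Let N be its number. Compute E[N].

89/12

E[N | bag 1] = (9+8+10)/3 = 9.
E[N | bag 2] = (4+1+4+6)/4 = 15/4.
E[N | bag 3] = (12+7)/2 = 19/2.
By the law of total expectation,
E[N] = (1/3)·(9) + (1/3)·(15/4) + (1/3)·(19/2) = 89/12.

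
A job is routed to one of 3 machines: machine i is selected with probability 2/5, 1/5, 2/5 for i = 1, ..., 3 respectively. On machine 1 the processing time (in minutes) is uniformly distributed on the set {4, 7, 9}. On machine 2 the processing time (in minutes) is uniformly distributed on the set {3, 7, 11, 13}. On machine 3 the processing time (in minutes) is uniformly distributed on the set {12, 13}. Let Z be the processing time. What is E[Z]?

E[Z | machine 1] = (4+7+9)/3 = 20/3.
E[Z | machine 2] = (3+7+11+13)/4 = 17/2.
E[Z | machine 3] = (12+13)/2 = 25/2.
E[Z] = (2/5)·(20/3) + (1/5)·(17/2) + (2/5)·(25/2) = 281/30.

281/30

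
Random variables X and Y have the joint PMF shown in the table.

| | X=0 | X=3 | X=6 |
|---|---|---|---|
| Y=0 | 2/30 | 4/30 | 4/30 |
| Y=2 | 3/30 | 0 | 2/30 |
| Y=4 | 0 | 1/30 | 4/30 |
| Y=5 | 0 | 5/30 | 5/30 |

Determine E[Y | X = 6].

3

P(X = 6) = 1/2.
Σ Y·P over the event = 0·(4/30) + 2·(2/30) + 4·(4/30) + 5·(5/30) = 3/2.
E[Y | X = 6] = (3/2) / (1/2) = 3.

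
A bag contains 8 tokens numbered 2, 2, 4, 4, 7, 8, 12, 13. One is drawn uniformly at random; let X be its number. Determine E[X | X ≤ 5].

P(X ≤ 5) = 1/2.
Σ over the event: 2·1/4 + 4·1/4 = 3/2.
E[X | X ≤ 5] = (3/2) / (1/2) = 3.

3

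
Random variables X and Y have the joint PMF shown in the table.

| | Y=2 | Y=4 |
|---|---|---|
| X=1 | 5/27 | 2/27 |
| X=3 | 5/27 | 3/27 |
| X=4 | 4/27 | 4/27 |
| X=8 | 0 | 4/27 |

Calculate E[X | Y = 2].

18/7

P(Y = 2) = 14/27.
Σ X·P over the event = 1·(5/27) + 3·(5/27) + 4·(4/27) = 4/3.
E[X | Y = 2] = (4/3) / (14/27) = 18/7.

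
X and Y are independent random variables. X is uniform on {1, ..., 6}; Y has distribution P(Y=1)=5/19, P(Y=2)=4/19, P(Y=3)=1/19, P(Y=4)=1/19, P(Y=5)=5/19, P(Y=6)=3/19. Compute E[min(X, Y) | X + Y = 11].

P(X + Y = 11) = 4/57.
Summing min(X,Y)·P(x,y) over outcomes with X + Y = 11 gives 20/57.
E[min(X, Y) | X + Y = 11] = (20/57) / (4/57) = 5.

5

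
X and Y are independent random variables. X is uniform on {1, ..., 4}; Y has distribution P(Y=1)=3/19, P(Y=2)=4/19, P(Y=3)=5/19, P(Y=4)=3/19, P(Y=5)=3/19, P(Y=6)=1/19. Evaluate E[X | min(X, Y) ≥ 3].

7/2

P(min(X, Y) ≥ 3) = 6/19.
Summing X·P(x,y) over outcomes with min(X, Y) ≥ 3 gives 21/19.
E[X | min(X, Y) ≥ 3] = (21/19) / (6/19) = 7/2.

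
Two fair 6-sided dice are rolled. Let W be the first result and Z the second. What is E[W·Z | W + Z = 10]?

Outcomes with W + Z = 10: (4,6), (5,5), (6,4), each with probability 1/36.
E[W·Z | W + Z = 10] = (24 + 25 + 24) / 3 = 73/3.

73/3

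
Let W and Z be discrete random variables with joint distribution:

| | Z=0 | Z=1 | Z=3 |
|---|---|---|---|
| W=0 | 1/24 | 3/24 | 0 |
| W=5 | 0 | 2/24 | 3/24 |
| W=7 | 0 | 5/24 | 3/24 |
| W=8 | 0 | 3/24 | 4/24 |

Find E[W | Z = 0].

P(Z = 0) = 1/24.
Σ W·P over the event = 0·(1/24) = 0.
E[W | Z = 0] = (0) / (1/24) = 0.

0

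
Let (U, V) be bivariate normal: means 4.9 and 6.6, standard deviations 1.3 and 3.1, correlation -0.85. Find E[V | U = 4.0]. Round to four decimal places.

E[V | U=x] = μ_V + ρ(σ_V/σ_U)(x − μ_U) for jointly normal variables.
E[V | U=4.0] = 6.6 + (-0.85)·(3.1/1.3)·(4.0 − (4.9)) = 6.6 + (-2.0269)·(-0.9) = 8.4242.

8.4242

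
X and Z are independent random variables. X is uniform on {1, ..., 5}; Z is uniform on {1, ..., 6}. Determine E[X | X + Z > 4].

10/3

P(X + Z > 4) = 4/5.
Summing X·P(x,y) over outcomes with X + Z > 4 gives 8/3.
E[X | X + Z > 4] = (8/3) / (4/5) = 10/3.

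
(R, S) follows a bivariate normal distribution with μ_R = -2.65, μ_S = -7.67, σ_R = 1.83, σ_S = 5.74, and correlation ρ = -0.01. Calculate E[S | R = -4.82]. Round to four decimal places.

For a bivariate normal, E[S | R=x] = μ_S + ρ·(σ_S/σ_R)·(x − μ_R).
E[S | R=-4.82] = -7.67 + (-0.01)·(5.74/1.83)·(-4.82 − (-2.65)) = -7.67 + (-0.031366)·(-2.17) = -7.6019.

-7.6019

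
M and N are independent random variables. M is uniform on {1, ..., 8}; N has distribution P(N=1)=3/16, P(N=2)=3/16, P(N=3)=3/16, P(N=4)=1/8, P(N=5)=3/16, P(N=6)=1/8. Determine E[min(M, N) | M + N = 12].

P(M + N = 12) = 7/128.
Summing min(M,N)·P(x,y) over outcomes with M + N = 12 gives 35/128.
E[min(M, N) | M + N = 12] = (35/128) / (7/128) = 5.

5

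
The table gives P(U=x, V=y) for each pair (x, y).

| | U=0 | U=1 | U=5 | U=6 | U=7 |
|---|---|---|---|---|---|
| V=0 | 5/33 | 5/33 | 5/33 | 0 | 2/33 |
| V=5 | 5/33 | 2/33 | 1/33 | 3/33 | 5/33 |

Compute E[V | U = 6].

P(U = 6) = 1/11.
Σ V·P over the event = 5·(3/33) = 5/11.
E[V | U = 6] = (5/11) / (1/11) = 5.

5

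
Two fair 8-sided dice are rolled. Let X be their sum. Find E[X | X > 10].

P(X > 10) = 21/64.
Σ over the event: 11·3/32 + 12·5/64 + 13·1/16 + 14·3/64 + 15·1/32 + 16·1/64 = 133/32.
E[X | X > 10] = (133/32) / (21/64) = 38/3.

38/3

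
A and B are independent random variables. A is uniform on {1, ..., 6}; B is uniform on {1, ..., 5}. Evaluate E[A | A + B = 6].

3

Outcomes with A + B = 6: (1,5), (2,4), (3,3), (4,2), (5,1), each with probability 1/30.
E[A | A + B = 6] = (1 + 2 + 3 + 4 + 5) / 5 = 3.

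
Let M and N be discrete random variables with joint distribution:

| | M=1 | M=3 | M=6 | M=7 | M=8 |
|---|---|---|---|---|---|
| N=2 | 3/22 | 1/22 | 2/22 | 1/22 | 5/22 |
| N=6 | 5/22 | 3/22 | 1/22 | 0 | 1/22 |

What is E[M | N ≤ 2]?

P(N ≤ 2) = 6/11.
Σ M·P over the event = 1·(3/22) + 3·(1/22) + 6·(2/22) + 7·(1/22) + 8·(5/22) = 65/22.
E[M | N ≤ 2] = (65/22) / (6/11) = 65/12.

65/12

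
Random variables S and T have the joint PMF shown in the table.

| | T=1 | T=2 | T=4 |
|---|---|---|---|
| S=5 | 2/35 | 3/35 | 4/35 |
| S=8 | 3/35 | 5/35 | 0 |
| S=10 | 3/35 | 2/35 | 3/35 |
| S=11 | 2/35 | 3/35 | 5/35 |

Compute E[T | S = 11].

P(S = 11) = 2/7.
Σ T·P over the event = 1·(2/35) + 2·(3/35) + 4·(5/35) = 4/5.
E[T | S = 11] = (4/5) / (2/7) = 14/5.

14/5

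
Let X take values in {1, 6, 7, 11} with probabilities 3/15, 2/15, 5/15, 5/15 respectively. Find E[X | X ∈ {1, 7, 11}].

93/13

P(X ∈ {1, 7, 11}) = 13/15.
Σ over the event: 1·1/5 + 7·1/3 + 11·1/3 = 31/5.
E[X | X ∈ {1, 7, 11}] = (31/5) / (13/15) = 93/13.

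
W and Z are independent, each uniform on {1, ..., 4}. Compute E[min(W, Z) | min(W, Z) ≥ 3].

13/4

Outcomes with min(W, Z) ≥ 3: (3,3), (3,4), (4,3), (4,4), each with probability 1/16.
E[min(W, Z) | min(W, Z) ≥ 3] = (3 + 3 + 3 + 4) / 4 = 13/4.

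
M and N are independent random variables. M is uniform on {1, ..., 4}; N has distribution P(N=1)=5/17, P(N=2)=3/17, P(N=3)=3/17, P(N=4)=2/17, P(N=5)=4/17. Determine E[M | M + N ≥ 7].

62/19

P(M + N ≥ 7) = 19/68.
Summing M·P(x,y) over outcomes with M + N ≥ 7 gives 31/34.
E[M | M + N ≥ 7] = (31/34) / (19/68) = 62/19.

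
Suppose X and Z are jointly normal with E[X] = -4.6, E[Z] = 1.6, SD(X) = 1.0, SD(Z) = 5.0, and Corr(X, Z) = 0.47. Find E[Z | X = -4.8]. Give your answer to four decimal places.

The regression of Z on X has slope ρ·σ_Z/σ_X and passes through (μ_X, μ_Z).
E[Z | X=-4.8] = 1.6 + (0.47)·(5.0/1.0)·(-4.8 − (-4.6)) = 1.6 + (2.35)·(-0.2) = 1.1300.

1.1300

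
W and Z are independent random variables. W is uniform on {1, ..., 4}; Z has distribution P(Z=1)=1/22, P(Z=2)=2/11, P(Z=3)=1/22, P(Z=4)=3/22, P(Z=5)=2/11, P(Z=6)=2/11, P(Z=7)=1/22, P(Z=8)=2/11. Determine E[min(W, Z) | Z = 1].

1

P(Z = 1) = 1/22.
Summing min(W,Z)·P(x,y) over outcomes with Z = 1 gives 1/22.
E[min(W, Z) | Z = 1] = (1/22) / (1/22) = 1.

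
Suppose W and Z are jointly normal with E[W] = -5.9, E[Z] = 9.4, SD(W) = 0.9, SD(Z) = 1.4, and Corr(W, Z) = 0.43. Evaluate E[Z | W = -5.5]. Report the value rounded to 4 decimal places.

For a bivariate normal, E[Z | W=x] = μ_Z + ρ·(σ_Z/σ_W)·(x − μ_W).
E[Z | W=-5.5] = 9.4 + (0.43)·(1.4/0.9)·(-5.5 − (-5.9)) = 9.4 + (0.66889)·(0.4) = 9.6676.

9.6676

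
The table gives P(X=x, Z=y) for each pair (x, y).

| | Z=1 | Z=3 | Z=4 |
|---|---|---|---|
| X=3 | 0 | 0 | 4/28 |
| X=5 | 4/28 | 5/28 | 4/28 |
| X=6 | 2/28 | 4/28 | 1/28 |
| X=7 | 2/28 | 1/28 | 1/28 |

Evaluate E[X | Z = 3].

P(Z = 3) = 5/14.
Σ X·P over the event = 5·(5/28) + 6·(4/28) + 7·(1/28) = 2.
E[X | Z = 3] = (2) / (5/14) = 28/5.

28/5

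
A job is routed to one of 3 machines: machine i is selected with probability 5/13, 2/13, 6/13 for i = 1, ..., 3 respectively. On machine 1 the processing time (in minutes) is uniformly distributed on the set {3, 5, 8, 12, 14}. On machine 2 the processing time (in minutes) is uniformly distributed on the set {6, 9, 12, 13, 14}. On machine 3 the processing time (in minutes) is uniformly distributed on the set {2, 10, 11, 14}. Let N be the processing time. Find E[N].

E[N | machine 1] = (3+5+8+12+14)/5 = 42/5.
E[N | machine 2] = (6+9+12+13+14)/5 = 54/5.
E[N | machine 3] = (2+10+11+14)/4 = 37/4.
By the law of total expectation,
E[N] = (5/13)·(42/5) + (2/13)·(54/5) + (6/13)·(37/4) = 1191/130.

1191/130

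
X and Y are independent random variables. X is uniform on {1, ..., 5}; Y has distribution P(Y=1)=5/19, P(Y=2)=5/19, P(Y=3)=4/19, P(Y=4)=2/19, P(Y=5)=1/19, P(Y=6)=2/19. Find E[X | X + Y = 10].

13/3

P(X + Y = 10) = 3/95.
Summing X·P(x,y) over outcomes with X + Y = 10 gives 13/95.
E[X | X + Y = 10] = (13/95) / (3/95) = 13/3.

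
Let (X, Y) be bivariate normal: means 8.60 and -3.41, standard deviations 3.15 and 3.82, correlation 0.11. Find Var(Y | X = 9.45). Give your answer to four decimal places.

14.4158

For a bivariate normal, Var(Y | X=x) = σ_Y²(1 − ρ²).
Var(Y | X=9.45) = (3.82)²·(1 − (0.11)²) = 14.5924·0.9879 = 14.4158.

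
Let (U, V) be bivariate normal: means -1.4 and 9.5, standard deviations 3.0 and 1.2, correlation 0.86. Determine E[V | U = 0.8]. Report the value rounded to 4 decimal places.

10.2568

E[V | U=x] = μ_V + ρ(σ_V/σ_U)(x − μ_U) for jointly normal variables.
E[V | U=0.8] = 9.5 + (0.86)·(1.2/3.0)·(0.8 − (-1.4)) = 9.5 + (0.344)·(2.2) = 10.2568.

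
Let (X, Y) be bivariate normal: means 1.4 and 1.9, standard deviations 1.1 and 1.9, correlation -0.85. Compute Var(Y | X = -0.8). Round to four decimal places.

1.0018

For a bivariate normal, Var(Y | X=x) = σ_Y²(1 − ρ²).
Var(Y | X=-0.8) = (1.9)²·(1 − (-0.85)²) = 3.61·0.2775 = 1.0018.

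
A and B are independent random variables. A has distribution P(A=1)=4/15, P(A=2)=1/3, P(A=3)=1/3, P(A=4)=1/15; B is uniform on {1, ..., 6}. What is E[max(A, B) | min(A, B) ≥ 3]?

P(min(A, B) ≥ 3) = 4/15.
Summing max(A,B)·P(x,y) over outcomes with min(A, B) ≥ 3 gives 109/90.
E[max(A, B) | min(A, B) ≥ 3] = (109/90) / (4/15) = 109/24.

109/24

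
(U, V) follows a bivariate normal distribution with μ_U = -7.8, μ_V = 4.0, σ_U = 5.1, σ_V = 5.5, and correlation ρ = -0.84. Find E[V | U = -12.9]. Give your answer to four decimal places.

8.6200

For a bivariate normal, E[V | U=x] = μ_V + ρ·(σ_V/σ_U)·(x − μ_U).
E[V | U=-12.9] = 4.0 + (-0.84)·(5.5/5.1)·(-12.9 − (-7.8)) = 4.0 + (-0.90588)·(-5.1) = 8.6200.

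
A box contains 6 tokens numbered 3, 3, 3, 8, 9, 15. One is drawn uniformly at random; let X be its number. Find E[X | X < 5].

3

P(X < 5) = 1/2.
Σ over the event: 3·1/2 = 3/2.
E[X | X < 5] = (3/2) / (1/2) = 3.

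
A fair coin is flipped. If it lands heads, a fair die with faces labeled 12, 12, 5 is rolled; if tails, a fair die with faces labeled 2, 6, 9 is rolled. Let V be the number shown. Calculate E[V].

E[V | heads] = (12+12+5)/3 = 29/3.
E[V | tails] = (2+6+9)/3 = 17/3.
E[V] = (1/2)·(29/3) + (1/2)·(17/3) = 23/3.

23/3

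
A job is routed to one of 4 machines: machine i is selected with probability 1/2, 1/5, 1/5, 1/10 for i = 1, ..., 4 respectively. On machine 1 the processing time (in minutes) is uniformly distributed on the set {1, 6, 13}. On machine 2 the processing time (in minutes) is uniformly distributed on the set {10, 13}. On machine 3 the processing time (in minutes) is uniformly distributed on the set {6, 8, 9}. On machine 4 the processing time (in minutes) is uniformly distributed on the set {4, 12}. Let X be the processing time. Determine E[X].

E[X | machine 1] = (1+6+13)/3 = 20/3.
E[X | machine 2] = (10+13)/2 = 23/2.
E[X | machine 3] = (6+8+9)/3 = 23/3.
E[X | machine 4] = (4+12)/2 = 8.
By the law of total expectation,
E[X] = (1/2)·(20/3) + (1/5)·(23/2) + (1/5)·(23/3) + (1/10)·(8) = 239/30.

239/30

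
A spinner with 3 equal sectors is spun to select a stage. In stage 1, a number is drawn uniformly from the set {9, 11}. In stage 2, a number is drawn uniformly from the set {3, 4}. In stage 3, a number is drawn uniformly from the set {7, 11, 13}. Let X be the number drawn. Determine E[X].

143/18

E[X | stage 1] = (9+11)/2 = 10.
E[X | stage 2] = (3+4)/2 = 7/2.
E[X | stage 3] = (7+11+13)/3 = 31/3.
By the law of total expectation,
E[X] = (1/3)·(10) + (1/3)·(7/2) + (1/3)·(31/3) = 143/18.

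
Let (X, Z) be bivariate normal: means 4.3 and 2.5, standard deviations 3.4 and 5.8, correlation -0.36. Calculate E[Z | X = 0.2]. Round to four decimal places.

5.0179

E[Z | X=x] = μ_Z + ρ(σ_Z/σ_X)(x − μ_X) for jointly normal variables.
E[Z | X=0.2] = 2.5 + (-0.36)·(5.8/3.4)·(0.2 − (4.3)) = 2.5 + (-0.61412)·(-4.1) = 5.0179.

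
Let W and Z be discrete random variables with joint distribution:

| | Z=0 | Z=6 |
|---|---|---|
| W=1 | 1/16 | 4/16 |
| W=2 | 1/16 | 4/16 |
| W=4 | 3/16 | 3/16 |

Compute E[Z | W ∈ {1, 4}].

42/11

P(W ∈ {1, 4}) = 11/16.
Summing Z·P(W=x,Z=y) over the conditioning event gives 21/8.
E[Z | W ∈ {1, 4}] = (21/8) / (11/16) = 42/11.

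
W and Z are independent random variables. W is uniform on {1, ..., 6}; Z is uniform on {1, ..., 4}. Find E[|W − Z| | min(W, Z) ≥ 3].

Outcomes with min(W, Z) ≥ 3: (3,3), (3,4), (4,3), (4,4), (5,3), (5,4), (6,3), (6,4), each with probability 1/24.
E[|W − Z| | min(W, Z) ≥ 3] = (0 + 1 + 1 + 0 + 2 + 1 + 3 + 2) / 8 = 5/4.

5/4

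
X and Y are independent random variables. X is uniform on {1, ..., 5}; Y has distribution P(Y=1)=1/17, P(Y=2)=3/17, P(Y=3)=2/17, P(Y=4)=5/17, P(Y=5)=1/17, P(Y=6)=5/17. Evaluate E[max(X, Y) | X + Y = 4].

P(X + Y = 4) = 6/85.
Summing max(X,Y)·P(x,y) over outcomes with X + Y = 4 gives 3/17.
E[max(X, Y) | X + Y = 4] = (3/17) / (6/85) = 5/2.

5/2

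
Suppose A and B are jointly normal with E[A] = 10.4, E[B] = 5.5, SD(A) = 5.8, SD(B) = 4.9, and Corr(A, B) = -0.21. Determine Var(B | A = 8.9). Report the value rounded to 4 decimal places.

22.9512

Var(B | A=x) = (1 − ρ²)·σ_B².
Var(B | A=8.9) = (4.9)²·(1 − (-0.21)²) = 24.01·0.9559 = 22.9512.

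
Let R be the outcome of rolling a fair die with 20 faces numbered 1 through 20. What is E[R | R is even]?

Given R is even, R is equally likely to be any of {2, 4, 6, 8, 10, 12, 14, 16, 18, 20}.
E[R | R is even] = (2 + 4 + 6 + 8 + 10 + 12 + 14 + 16 + 18 + 20) / 10 = 11.

11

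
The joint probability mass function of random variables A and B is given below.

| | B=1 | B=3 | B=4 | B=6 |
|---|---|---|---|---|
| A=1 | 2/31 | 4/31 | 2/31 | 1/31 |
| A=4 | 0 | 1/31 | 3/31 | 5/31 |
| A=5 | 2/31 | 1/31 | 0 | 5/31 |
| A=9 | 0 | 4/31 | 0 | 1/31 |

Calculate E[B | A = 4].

P(A = 4) = 9/31.
Summing B·P(A=x,B=y) over the conditioning event gives 45/31.
E[B | A = 4] = (45/31) / (9/31) = 5.

5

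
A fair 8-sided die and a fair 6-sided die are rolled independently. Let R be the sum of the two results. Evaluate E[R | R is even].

8

P(R is even) = 1/2.
Σ over the event: 2·1/48 + 4·1/16 + 6·5/48 + 8·1/8 + 10·5/48 + 12·1/16 + 14·1/48 = 4.
E[R | R is even] = (4) / (1/2) = 8.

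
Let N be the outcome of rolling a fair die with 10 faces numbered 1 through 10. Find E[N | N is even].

6

Given N is even, N is equally likely to be any of {2, 4, 6, 8, 10}.
E[N | N is even] = (2 + 4 + 6 + 8 + 10) / 5 = 6.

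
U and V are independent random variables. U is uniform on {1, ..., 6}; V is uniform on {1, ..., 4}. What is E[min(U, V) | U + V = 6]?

Outcomes with U + V = 6: (2,4), (3,3), (4,2), (5,1), each with probability 1/24.
E[min(U, V) | U + V = 6] = (2 + 3 + 2 + 1) / 4 = 2.

2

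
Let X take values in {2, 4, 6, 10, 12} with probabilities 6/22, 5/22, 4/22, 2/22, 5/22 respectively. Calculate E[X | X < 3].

2

P(X < 3) = 3/11.
Σ over the event: 2·3/11 = 6/11.
E[X | X < 3] = (6/11) / (3/11) = 2.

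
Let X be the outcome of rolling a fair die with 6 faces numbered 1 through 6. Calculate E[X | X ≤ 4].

5/2

Given X ≤ 4, X is equally likely to be any of {1, 2, 3, 4}.
E[X | X ≤ 4] = (1 + 2 + 3 + 4) / 4 = 5/2.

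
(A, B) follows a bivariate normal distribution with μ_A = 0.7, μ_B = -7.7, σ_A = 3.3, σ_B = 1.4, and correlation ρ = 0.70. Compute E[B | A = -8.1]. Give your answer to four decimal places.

-10.3133

The regression of B on A has slope ρ·σ_B/σ_A and passes through (μ_A, μ_B).
E[B | A=-8.1] = -7.7 + (0.70)·(1.4/3.3)·(-8.1 − (0.7)) = -7.7 + (0.29697)·(-8.8) = -10.3133.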